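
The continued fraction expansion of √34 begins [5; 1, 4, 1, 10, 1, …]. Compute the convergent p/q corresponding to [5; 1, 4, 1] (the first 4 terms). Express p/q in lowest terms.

35/6

Work from the innermost term outward:
Start with 1.
4 + 1/(1/1) = 4 + 1/1 = 5/1
1 + 1/(5/1) = 1 + 1/5 = 6/5
5 + 1/(6/5) = 5 + 5/6 = 35/6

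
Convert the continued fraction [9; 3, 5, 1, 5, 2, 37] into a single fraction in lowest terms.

84099/9028

a_0 = 9: 9/1
a_1 = 3: 28/3
a_2 = 5: 149/16
a_3 = 1: 177/19
a_4 = 5: 1034/111
a_5 = 2: 2245/241
a_6 = 37: 84099/9028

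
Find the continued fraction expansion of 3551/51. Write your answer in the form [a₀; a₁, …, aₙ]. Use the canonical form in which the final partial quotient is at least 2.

Run the Euclidean algorithm, recording each quotient:
3551 = 69·51 + 32, so a_0 = 69
51 = 1·32 + 19, so a_1 = 1
32 = 1·19 + 13, so a_2 = 1
19 = 1·13 + 6, so a_3 = 1
13 = 2·6 + 1, so a_4 = 2
6 = 6·1 + 0, so a_5 = 6

[69; 1, 1, 1, 2, 6]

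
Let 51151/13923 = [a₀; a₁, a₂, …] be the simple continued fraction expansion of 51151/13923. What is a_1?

1

⌊51151/13923⌋ = 3, remainder 9382
⌊13923/9382⌋ = 1, remainder 4541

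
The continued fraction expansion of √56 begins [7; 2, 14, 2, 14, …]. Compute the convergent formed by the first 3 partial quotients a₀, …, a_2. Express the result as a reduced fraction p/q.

Start with 14.
2 + 1/(14/1) = 2 + 1/14 = 29/14
7 + 1/(29/14) = 7 + 14/29 = 217/29

217/29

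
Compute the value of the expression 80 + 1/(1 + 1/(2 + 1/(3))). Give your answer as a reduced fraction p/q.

807/10

a_0 = 80: 80/1
a_1 = 1: 81/1
a_2 = 2: 242/3
a_3 = 3: 807/10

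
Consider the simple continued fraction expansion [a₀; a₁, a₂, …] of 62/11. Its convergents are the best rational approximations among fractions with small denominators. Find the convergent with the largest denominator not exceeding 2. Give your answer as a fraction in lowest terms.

List convergents until the denominator exceeds the bound:
a_0 = 5: 5/1  (≤ bound)
a_1 = 1: 6/1  (≤ bound)
a_2 = 1: 11/2  (≤ bound)
a_3 = 1: 17/3  (> 2, stop)

11/2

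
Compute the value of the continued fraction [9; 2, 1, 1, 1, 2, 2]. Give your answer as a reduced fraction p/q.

Start with 2.
2 + 1/(2/1) = 2 + 1/2 = 5/2
1 + 1/(5/2) = 1 + 2/5 = 7/5
1 + 1/(7/5) = 1 + 5/7 = 12/7
1 + 1/(12/7) = 1 + 7/12 = 19/12
2 + 1/(19/12) = 2 + 12/19 = 50/19
9 + 1/(50/19) = 9 + 19/50 = 469/50

469/50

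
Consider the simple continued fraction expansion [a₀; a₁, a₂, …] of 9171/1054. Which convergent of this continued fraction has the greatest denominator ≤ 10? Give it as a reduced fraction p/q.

87/10

a_0 = 8: 8/1  (≤ bound)
a_1 = 1: 9/1  (≤ bound)
a_2 = 2: 26/3  (≤ bound)
a_3 = 2: 61/7  (≤ bound)
a_4 = 1: 87/10  (≤ bound)
a_5 = 8: 757/87  (> 10, stop)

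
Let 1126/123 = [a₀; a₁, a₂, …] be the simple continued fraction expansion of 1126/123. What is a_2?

2

1126 ÷ 123 → quotient 9, remainder 19
123 ÷ 19 → quotient 6, remainder 9
19 ÷ 9 → quotient 2, remainder 1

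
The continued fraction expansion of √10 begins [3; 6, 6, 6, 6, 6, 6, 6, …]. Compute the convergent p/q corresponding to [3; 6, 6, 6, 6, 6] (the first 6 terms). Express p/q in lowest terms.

Starting at the tail and folding back:
Start with 6.
6 + 1/(6/1) = 6 + 1/6 = 37/6
6 + 1/(37/6) = 6 + 6/37 = 228/37
6 + 1/(228/37) = 6 + 37/228 = 1405/228
6 + 1/(1405/228) = 6 + 228/1405 = 8658/1405
3 + 1/(8658/1405) = 3 + 1405/8658 = 27379/8658

27379/8658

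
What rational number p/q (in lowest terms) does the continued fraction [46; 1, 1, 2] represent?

233/5

Use the convergent recurrence hₖ = aₖ·hₖ₋₁ + hₖ₋₂ (and likewise for the denominators kₖ):
a_0 = 46: 46/1
a_1 = 1: 47/1
a_2 = 1: 93/2
a_3 = 2: 233/5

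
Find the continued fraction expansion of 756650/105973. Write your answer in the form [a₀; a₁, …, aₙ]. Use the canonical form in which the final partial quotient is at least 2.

Repeatedly divide and take the remainder:
756650 ÷ 105973 → quotient 7, remainder 14839
105973 ÷ 14839 → quotient 7, remainder 2100
14839 ÷ 2100 → quotient 7, remainder 139
2100 ÷ 139 → quotient 15, remainder 15
139 ÷ 15 → quotient 9, remainder 4
15 ÷ 4 → quotient 3, remainder 3
4 ÷ 3 → quotient 1, remainder 1
3 ÷ 1 → quotient 3, remainder 0

[7; 7, 7, 15, 9, 3, 1, 3]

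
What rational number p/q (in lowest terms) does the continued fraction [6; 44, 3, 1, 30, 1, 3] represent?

Start with 3.
1 + 1/(3/1) = 1 + 1/3 = 4/3
30 + 1/(4/3) = 30 + 3/4 = 123/4
1 + 1/(123/4) = 1 + 4/123 = 127/123
3 + 1/(127/123) = 3 + 123/127 = 504/127
44 + 1/(504/127) = 44 + 127/504 = 22303/504
6 + 1/(22303/504) = 6 + 504/22303 = 134322/22303

134322/22303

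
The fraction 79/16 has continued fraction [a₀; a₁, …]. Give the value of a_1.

1

Apply division with remainder until the remainder is 0:
⌊79/16⌋ = 4, remainder 15
⌊16/15⌋ = 1, remainder 1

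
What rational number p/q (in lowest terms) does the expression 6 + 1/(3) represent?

Starting at the tail and folding back:
Start with 3.
6 + 1/(3/1) = 6 + 1/3 = 19/3

19/3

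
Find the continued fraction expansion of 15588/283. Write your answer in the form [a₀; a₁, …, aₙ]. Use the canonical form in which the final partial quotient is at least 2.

[55; 12, 3, 3, 2]

Repeatedly divide and take the remainder:
⌊15588/283⌋ = 55, remainder 23
⌊283/23⌋ = 12, remainder 7
⌊23/7⌋ = 3, remainder 2
⌊7/2⌋ = 3, remainder 1
⌊2/1⌋ = 2, remainder 0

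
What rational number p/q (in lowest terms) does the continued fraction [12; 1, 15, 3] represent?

634/49

Use the convergent recurrence hₖ = aₖ·hₖ₋₁ + hₖ₋₂ (and likewise for the denominators kₖ):
a_0 = 12: 12/1
a_1 = 1: 13/1
a_2 = 15: 207/16
a_3 = 3: 634/49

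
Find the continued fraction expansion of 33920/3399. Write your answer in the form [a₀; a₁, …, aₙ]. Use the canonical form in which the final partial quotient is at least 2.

[9; 1, 47, 1, 1, 3, 1, 7]

⌊33920/3399⌋ = 9, remainder 3329
⌊3399/3329⌋ = 1, remainder 70
⌊3329/70⌋ = 47, remainder 39
⌊70/39⌋ = 1, remainder 31
⌊39/31⌋ = 1, remainder 8
⌊31/8⌋ = 3, remainder 7
⌊8/7⌋ = 1, remainder 1
⌊7/1⌋ = 7, remainder 0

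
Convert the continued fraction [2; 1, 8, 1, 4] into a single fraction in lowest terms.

142/49

a_0 = 2: 2/1
a_1 = 1: 3/1
a_2 = 8: 26/9
a_3 = 1: 29/10
a_4 = 4: 142/49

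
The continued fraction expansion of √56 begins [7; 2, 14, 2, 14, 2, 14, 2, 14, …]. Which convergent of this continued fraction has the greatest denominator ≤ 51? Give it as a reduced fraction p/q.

List convergents until the denominator exceeds the bound:
a_0 = 7: 7/1  (≤ bound)
a_1 = 2: 15/2  (≤ bound)
a_2 = 14: 217/29  (≤ bound)
a_3 = 2: 449/60  (> 51, stop)

217/29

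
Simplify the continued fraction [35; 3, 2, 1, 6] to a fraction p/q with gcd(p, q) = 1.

Collapse the nested fraction from the inside out:
Start with 6.
1 + 1/(6/1) = 1 + 1/6 = 7/6
2 + 1/(7/6) = 2 + 6/7 = 20/7
3 + 1/(20/7) = 3 + 7/20 = 67/20
35 + 1/(67/20) = 35 + 20/67 = 2365/67

2365/67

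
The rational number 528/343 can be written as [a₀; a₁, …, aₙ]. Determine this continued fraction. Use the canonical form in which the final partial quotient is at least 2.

[1; 1, 1, 5, 1, 5, 1, 3]

528 = 1·343 + 185, so a_0 = 1
343 = 1·185 + 158, so a_1 = 1
185 = 1·158 + 27, so a_2 = 1
158 = 5·27 + 23, so a_3 = 5
27 = 1·23 + 4, so a_4 = 1
23 = 5·4 + 3, so a_5 = 5
4 = 1·3 + 1, so a_6 = 1
3 = 3·1 + 0, so a_7 = 3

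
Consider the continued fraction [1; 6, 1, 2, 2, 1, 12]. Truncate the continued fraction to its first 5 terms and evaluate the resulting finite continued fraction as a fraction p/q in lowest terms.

Start with 2.
2 + 1/(2/1) = 2 + 1/2 = 5/2
1 + 1/(5/2) = 1 + 2/5 = 7/5
6 + 1/(7/5) = 6 + 5/7 = 47/7
1 + 1/(47/7) = 1 + 7/47 = 54/47

54/47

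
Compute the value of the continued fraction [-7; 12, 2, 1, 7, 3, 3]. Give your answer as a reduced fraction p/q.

-20418/2951

Start with 3.
3 + 1/(3/1) = 3 + 1/3 = 10/3
7 + 1/(10/3) = 7 + 3/10 = 73/10
1 + 1/(73/10) = 1 + 10/73 = 83/73
2 + 1/(83/73) = 2 + 73/83 = 239/83
12 + 1/(239/83) = 12 + 83/239 = 2951/239
-7 + 1/(2951/239) = -7 + 239/2951 = -20418/2951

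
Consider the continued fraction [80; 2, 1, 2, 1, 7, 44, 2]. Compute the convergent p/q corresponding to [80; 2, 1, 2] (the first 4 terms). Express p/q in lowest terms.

643/8

Build up convergents one term at a time:
a_0 = 80: 80/1
a_1 = 2: 161/2
a_2 = 1: 241/3
a_3 = 2: 643/8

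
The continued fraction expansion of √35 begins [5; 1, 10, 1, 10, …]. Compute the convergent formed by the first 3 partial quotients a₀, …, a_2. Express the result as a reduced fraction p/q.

65/11

Compute successive convergents:
a_0 = 5: 5/1
a_1 = 1: 6/1
a_2 = 10: 65/11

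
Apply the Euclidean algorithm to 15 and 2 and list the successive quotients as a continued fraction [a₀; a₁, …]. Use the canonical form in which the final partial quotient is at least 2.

[7; 2]

⌊15/2⌋ = 7, remainder 1
⌊2/1⌋ = 2, remainder 0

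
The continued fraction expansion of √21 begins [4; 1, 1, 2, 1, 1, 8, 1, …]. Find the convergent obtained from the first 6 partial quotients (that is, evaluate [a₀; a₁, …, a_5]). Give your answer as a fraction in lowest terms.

Start with 1.
1 + 1/(1/1) = 1 + 1/1 = 2/1
2 + 1/(2/1) = 2 + 1/2 = 5/2
1 + 1/(5/2) = 1 + 2/5 = 7/5
1 + 1/(7/5) = 1 + 5/7 = 12/7
4 + 1/(12/7) = 4 + 7/12 = 55/12

55/12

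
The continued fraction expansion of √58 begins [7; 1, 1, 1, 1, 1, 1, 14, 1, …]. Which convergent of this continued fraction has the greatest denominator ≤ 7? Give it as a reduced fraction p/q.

38/5

a_0 = 7: 7/1  (≤ bound)
a_1 = 1: 8/1  (≤ bound)
a_2 = 1: 15/2  (≤ bound)
a_3 = 1: 23/3  (≤ bound)
a_4 = 1: 38/5  (≤ bound)
a_5 = 1: 61/8  (> 7, stop)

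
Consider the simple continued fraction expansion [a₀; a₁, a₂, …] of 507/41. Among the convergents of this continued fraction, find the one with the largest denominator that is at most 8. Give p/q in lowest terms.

a_0 = 12: 12/1  (≤ bound)
a_1 = 2: 25/2  (≤ bound)
a_2 = 1: 37/3  (≤ bound)
a_3 = 2: 99/8  (≤ bound)
a_4 = 1: 136/11  (> 8, stop)

99/8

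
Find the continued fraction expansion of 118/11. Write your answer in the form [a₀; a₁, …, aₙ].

[10; 1, 2, 1, 2]

118 ÷ 11 → quotient 10, remainder 8
11 ÷ 8 → quotient 1, remainder 3
8 ÷ 3 → quotient 2, remainder 2
3 ÷ 2 → quotient 1, remainder 1
2 ÷ 1 → quotient 2, remainder 0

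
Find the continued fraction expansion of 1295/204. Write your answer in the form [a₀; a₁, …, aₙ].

[6; 2, 1, 6, 1, 8]

1295 = 6·204 + 71, so a_0 = 6
204 = 2·71 + 62, so a_1 = 2
71 = 1·62 + 9, so a_2 = 1
62 = 6·9 + 8, so a_3 = 6
9 = 1·8 + 1, so a_4 = 1
8 = 8·1 + 0, so a_5 = 8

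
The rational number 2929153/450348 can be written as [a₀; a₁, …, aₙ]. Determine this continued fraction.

2929153 ÷ 450348 → quotient 6, remainder 227065
450348 ÷ 227065 → quotient 1, remainder 223283
227065 ÷ 223283 → quotient 1, remainder 3782
223283 ÷ 3782 → quotient 59, remainder 145
3782 ÷ 145 → quotient 26, remainder 12
145 ÷ 12 → quotient 12, remainder 1
12 ÷ 1 → quotient 12, remainder 0

[6; 1, 1, 59, 26, 12, 12]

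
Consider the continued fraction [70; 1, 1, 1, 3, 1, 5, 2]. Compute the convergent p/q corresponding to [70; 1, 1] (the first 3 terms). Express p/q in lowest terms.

Build up convergents one term at a time:
a_0 = 70: 70/1
a_1 = 1: 71/1
a_2 = 1: 141/2

141/2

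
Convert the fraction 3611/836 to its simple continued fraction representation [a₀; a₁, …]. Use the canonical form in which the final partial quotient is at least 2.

[4; 3, 7, 1, 1, 1, 2, 4]

Apply division with remainder until the remainder is 0:
⌊3611/836⌋ = 4, remainder 267
⌊836/267⌋ = 3, remainder 35
⌊267/35⌋ = 7, remainder 22
⌊35/22⌋ = 1, remainder 13
⌊22/13⌋ = 1, remainder 9
⌊13/9⌋ = 1, remainder 4
⌊9/4⌋ = 2, remainder 1
⌊4/1⌋ = 4, remainder 0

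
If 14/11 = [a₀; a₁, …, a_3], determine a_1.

3

14 = 1·11 + 3, so a_0 = 1
11 = 3·3 + 2, so a_1 = 3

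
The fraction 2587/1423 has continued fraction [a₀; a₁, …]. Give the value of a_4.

42

Apply division with remainder until the remainder is 0:
2587 ÷ 1423 → quotient 1, remainder 1164
1423 ÷ 1164 → quotient 1, remainder 259
1164 ÷ 259 → quotient 4, remainder 128
259 ÷ 128 → quotient 2, remainder 3
128 ÷ 3 → quotient 42, remainder 2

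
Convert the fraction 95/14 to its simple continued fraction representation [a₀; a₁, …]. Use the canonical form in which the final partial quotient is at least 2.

[6; 1, 3, 1, 2]

95 ÷ 14 → quotient 6, remainder 11
14 ÷ 11 → quotient 1, remainder 3
11 ÷ 3 → quotient 3, remainder 2
3 ÷ 2 → quotient 1, remainder 1
2 ÷ 1 → quotient 2, remainder 0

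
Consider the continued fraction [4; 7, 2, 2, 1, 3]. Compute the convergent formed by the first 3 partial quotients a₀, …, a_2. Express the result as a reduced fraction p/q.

a_0 = 4: 4/1
a_1 = 7: 29/7
a_2 = 2: 62/15

62/15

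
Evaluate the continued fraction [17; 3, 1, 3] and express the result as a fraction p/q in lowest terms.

a_0 = 17: 17/1
a_1 = 3: 52/3
a_2 = 1: 69/4
a_3 = 3: 259/15

259/15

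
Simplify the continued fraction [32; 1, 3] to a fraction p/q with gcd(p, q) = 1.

Use the convergent recurrence hₖ = aₖ·hₖ₋₁ + hₖ₋₂ (and likewise for the denominators kₖ):
a_0 = 32: 32/1
a_1 = 1: 33/1
a_2 = 3: 131/4

131/4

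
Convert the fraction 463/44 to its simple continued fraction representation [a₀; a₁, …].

[10; 1, 1, 10, 2]

463 ÷ 44 → quotient 10, remainder 23
44 ÷ 23 → quotient 1, remainder 21
23 ÷ 21 → quotient 1, remainder 2
21 ÷ 2 → quotient 10, remainder 1
2 ÷ 1 → quotient 2, remainder 0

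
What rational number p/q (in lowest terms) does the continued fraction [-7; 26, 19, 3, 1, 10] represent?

-150169/21571

Start with 10.
1 + 1/(10/1) = 1 + 1/10 = 11/10
3 + 1/(11/10) = 3 + 10/11 = 43/11
19 + 1/(43/11) = 19 + 11/43 = 828/43
26 + 1/(828/43) = 26 + 43/828 = 21571/828
-7 + 1/(21571/828) = -7 + 828/21571 = -150169/21571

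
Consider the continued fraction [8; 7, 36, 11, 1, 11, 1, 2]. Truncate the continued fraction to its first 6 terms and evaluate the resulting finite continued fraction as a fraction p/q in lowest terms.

Compute successive convergents:
a_0 = 8: 8/1
a_1 = 7: 57/7
a_2 = 36: 2060/253
a_3 = 11: 22717/2790
a_4 = 1: 24777/3043
a_5 = 11: 295264/36263

295264/36263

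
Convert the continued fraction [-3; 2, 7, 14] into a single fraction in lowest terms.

-537/212

Starting at the tail and folding back:
Start with 14.
7 + 1/(14/1) = 7 + 1/14 = 99/14
2 + 1/(99/14) = 2 + 14/99 = 212/99
-3 + 1/(212/99) = -3 + 99/212 = -537/212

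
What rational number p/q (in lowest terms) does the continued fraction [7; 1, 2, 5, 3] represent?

Start with 3.
5 + 1/(3/1) = 5 + 1/3 = 16/3
2 + 1/(16/3) = 2 + 3/16 = 35/16
1 + 1/(35/16) = 1 + 16/35 = 51/35
7 + 1/(51/35) = 7 + 35/51 = 392/51

392/51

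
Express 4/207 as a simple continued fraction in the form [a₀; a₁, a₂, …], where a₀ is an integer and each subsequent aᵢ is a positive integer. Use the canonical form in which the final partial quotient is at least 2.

Run the Euclidean algorithm, recording each quotient:
⌊4/207⌋ = 0, remainder 4
⌊207/4⌋ = 51, remainder 3
⌊4/3⌋ = 1, remainder 1
⌊3/1⌋ = 3, remainder 0

[0; 51, 1, 3]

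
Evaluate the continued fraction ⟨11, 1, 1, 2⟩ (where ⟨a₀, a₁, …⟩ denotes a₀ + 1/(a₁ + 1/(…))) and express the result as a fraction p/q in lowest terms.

Start with 2.
1 + 1/(2/1) = 1 + 1/2 = 3/2
1 + 1/(3/2) = 1 + 2/3 = 5/3
11 + 1/(5/3) = 11 + 3/5 = 58/5

58/5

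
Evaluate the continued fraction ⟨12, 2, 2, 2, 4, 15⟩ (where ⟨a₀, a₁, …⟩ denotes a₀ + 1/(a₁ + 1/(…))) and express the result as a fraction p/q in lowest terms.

10019/807

Start with 15.
4 + 1/(15/1) = 4 + 1/15 = 61/15
2 + 1/(61/15) = 2 + 15/61 = 137/61
2 + 1/(137/61) = 2 + 61/137 = 335/137
2 + 1/(335/137) = 2 + 137/335 = 807/335
12 + 1/(807/335) = 12 + 335/807 = 10019/807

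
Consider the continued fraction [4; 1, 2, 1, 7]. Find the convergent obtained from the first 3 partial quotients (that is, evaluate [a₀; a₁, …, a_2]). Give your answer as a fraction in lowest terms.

14/3

Work from the innermost term outward:
Start with 2.
1 + 1/(2/1) = 1 + 1/2 = 3/2
4 + 1/(3/2) = 4 + 2/3 = 14/3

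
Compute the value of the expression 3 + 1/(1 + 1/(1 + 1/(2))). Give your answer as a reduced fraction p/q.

18/5

Build up convergents one term at a time:
a_0 = 3: 3/1
a_1 = 1: 4/1
a_2 = 1: 7/2
a_3 = 2: 18/5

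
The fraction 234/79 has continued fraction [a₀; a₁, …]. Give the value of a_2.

25

234 ÷ 79 → quotient 2, remainder 76
79 ÷ 76 → quotient 1, remainder 3
76 ÷ 3 → quotient 25, remainder 1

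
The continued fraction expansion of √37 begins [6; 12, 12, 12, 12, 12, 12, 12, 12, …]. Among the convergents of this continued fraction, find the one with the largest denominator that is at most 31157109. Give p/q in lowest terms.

18798954/3090529

a_0 = 6: 6/1  (≤ bound)
a_1 = 12: 73/12  (≤ bound)
a_2 = 12: 882/145  (≤ bound)
a_3 = 12: 10657/1752  (≤ bound)
a_4 = 12: 128766/21169  (≤ bound)
a_5 = 12: 1555849/255780  (≤ bound)
a_6 = 12: 18798954/3090529  (≤ bound)
a_7 = 12: 227143297/37342128  (> 31157109, stop)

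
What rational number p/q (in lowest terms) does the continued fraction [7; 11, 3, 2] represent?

560/79

Start with 2.
3 + 1/(2/1) = 3 + 1/2 = 7/2
11 + 1/(7/2) = 11 + 2/7 = 79/7
7 + 1/(79/7) = 7 + 7/79 = 560/79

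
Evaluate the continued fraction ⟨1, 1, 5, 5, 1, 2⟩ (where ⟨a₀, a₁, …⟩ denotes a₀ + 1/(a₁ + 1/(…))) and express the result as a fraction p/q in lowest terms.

193/105

Collapse the nested fraction from the inside out:
Start with 2.
1 + 1/(2/1) = 1 + 1/2 = 3/2
5 + 1/(3/2) = 5 + 2/3 = 17/3
5 + 1/(17/3) = 5 + 3/17 = 88/17
1 + 1/(88/17) = 1 + 17/88 = 105/88
1 + 1/(105/88) = 1 + 88/105 = 193/105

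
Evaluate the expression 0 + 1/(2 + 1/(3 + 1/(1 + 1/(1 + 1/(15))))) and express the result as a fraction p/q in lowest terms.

109/249

Work from the innermost term outward:
Start with 15.
1 + 1/(15/1) = 1 + 1/15 = 16/15
1 + 1/(16/15) = 1 + 15/16 = 31/16
3 + 1/(31/16) = 3 + 16/31 = 109/31
2 + 1/(109/31) = 2 + 31/109 = 249/109
0 + 1/(249/109) = 0 + 109/249 = 109/249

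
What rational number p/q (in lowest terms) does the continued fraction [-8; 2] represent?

Build up convergents one term at a time:
a_0 = -8: -8/1
a_1 = 2: -15/2

-15/2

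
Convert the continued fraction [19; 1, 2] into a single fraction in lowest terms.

Build up convergents one term at a time:
a_0 = 19: 19/1
a_1 = 1: 20/1
a_2 = 2: 59/3

59/3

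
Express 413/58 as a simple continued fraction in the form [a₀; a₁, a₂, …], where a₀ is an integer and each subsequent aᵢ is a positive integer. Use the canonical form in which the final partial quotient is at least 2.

[7; 8, 3, 2]

413 = 7·58 + 7, so a_0 = 7
58 = 8·7 + 2, so a_1 = 8
7 = 3·2 + 1, so a_2 = 3
2 = 2·1 + 0, so a_3 = 2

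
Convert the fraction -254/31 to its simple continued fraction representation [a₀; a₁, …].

[-9; 1, 4, 6]

-254 = -9·31 + 25, so a_0 = -9
31 = 1·25 + 6, so a_1 = 1
25 = 4·6 + 1, so a_2 = 4
6 = 6·1 + 0, so a_3 = 6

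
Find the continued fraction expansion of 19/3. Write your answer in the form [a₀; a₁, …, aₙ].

[6; 3]

19 = 6·3 + 1, so a_0 = 6
3 = 3·1 + 0, so a_1 = 3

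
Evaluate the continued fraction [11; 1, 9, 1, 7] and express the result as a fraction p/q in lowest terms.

Start with 7.
1 + 1/(7/1) = 1 + 1/7 = 8/7
9 + 1/(8/7) = 9 + 7/8 = 79/8
1 + 1/(79/8) = 1 + 8/79 = 87/79
11 + 1/(87/79) = 11 + 79/87 = 1036/87

1036/87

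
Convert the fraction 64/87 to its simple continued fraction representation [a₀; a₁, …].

64 = 0·87 + 64, so a_0 = 0
87 = 1·64 + 23, so a_1 = 1
64 = 2·23 + 18, so a_2 = 2
23 = 1·18 + 5, so a_3 = 1
18 = 3·5 + 3, so a_4 = 3
5 = 1·3 + 2, so a_5 = 1
3 = 1·2 + 1, so a_6 = 1
2 = 2·1 + 0, so a_7 = 2

[0; 1, 2, 1, 3, 1, 1, 2]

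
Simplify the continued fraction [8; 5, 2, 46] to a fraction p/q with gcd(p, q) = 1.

Build up convergents one term at a time:
a_0 = 8: 8/1
a_1 = 5: 41/5
a_2 = 2: 90/11
a_3 = 46: 4181/511

4181/511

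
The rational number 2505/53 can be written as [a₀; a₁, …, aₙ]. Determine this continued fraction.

[47; 3, 1, 3, 1, 2]

Repeatedly divide and take the remainder:
2505 = 47·53 + 14, so a_0 = 47
53 = 3·14 + 11, so a_1 = 3
14 = 1·11 + 3, so a_2 = 1
11 = 3·3 + 2, so a_3 = 3
3 = 1·2 + 1, so a_4 = 1
2 = 2·1 + 0, so a_5 = 2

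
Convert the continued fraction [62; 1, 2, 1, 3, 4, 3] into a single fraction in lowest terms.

Use the convergent recurrence hₖ = aₖ·hₖ₋₁ + hₖ₋₂ (and likewise for the denominators kₖ):
a_0 = 62: 62/1
a_1 = 1: 63/1
a_2 = 2: 188/3
a_3 = 1: 251/4
a_4 = 3: 941/15
a_5 = 4: 4015/64
a_6 = 3: 12986/207

12986/207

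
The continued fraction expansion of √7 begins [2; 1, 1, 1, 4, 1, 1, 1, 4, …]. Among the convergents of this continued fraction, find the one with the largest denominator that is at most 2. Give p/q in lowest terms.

5/2

List convergents until the denominator exceeds the bound:
a_0 = 2: 2/1  (≤ bound)
a_1 = 1: 3/1  (≤ bound)
a_2 = 1: 5/2  (≤ bound)
a_3 = 1: 8/3  (> 2, stop)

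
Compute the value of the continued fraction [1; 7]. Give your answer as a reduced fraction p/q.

8/7

a_0 = 1: 1/1
a_1 = 7: 8/7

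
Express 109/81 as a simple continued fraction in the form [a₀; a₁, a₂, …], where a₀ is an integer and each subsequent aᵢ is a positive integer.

[1; 2, 1, 8, 3]

⌊109/81⌋ = 1, remainder 28
⌊81/28⌋ = 2, remainder 25
⌊28/25⌋ = 1, remainder 3
⌊25/3⌋ = 8, remainder 1
⌊3/1⌋ = 3, remainder 0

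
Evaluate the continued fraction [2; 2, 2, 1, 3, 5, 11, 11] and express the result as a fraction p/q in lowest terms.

41197/17000

Build up convergents one term at a time:
a_0 = 2: 2/1
a_1 = 2: 5/2
a_2 = 2: 12/5
a_3 = 1: 17/7
a_4 = 3: 63/26
a_5 = 5: 332/137
a_6 = 11: 3715/1533
a_7 = 11: 41197/17000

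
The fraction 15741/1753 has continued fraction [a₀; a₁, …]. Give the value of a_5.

Apply division with remainder until the remainder is 0:
15741 = 8·1753 + 1717, so a_0 = 8
1753 = 1·1717 + 36, so a_1 = 1
1717 = 47·36 + 25, so a_2 = 47
36 = 1·25 + 11, so a_3 = 1
25 = 2·11 + 3, so a_4 = 2
11 = 3·3 + 2, so a_5 = 3

3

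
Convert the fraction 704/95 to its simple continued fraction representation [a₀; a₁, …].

⌊704/95⌋ = 7, remainder 39
⌊95/39⌋ = 2, remainder 17
⌊39/17⌋ = 2, remainder 5
⌊17/5⌋ = 3, remainder 2
⌊5/2⌋ = 2, remainder 1
⌊2/1⌋ = 2, remainder 0

[7; 2, 2, 3, 2, 2]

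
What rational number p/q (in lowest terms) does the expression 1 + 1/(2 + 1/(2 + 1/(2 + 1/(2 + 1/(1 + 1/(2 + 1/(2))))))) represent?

Collapse the nested fraction from the inside out:
Start with 2.
2 + 1/(2/1) = 2 + 1/2 = 5/2
1 + 1/(5/2) = 1 + 2/5 = 7/5
2 + 1/(7/5) = 2 + 5/7 = 19/7
2 + 1/(19/7) = 2 + 7/19 = 45/19
2 + 1/(45/19) = 2 + 19/45 = 109/45
2 + 1/(109/45) = 2 + 45/109 = 263/109
1 + 1/(263/109) = 1 + 109/263 = 372/263

372/263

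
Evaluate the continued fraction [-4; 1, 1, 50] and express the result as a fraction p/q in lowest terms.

-353/101

Start with 50.
1 + 1/(50/1) = 1 + 1/50 = 51/50
1 + 1/(51/50) = 1 + 50/51 = 101/51
-4 + 1/(101/51) = -4 + 51/101 = -353/101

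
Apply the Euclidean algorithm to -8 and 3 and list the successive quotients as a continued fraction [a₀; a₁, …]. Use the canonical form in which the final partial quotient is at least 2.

⌊-8/3⌋ = -3, remainder 1
⌊3/1⌋ = 3, remainder 0

[-3; 3]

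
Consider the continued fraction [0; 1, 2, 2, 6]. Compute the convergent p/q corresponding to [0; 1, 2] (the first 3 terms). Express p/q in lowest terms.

Build up convergents one term at a time:
a_0 = 0: 0/1
a_1 = 1: 1/1
a_2 = 2: 2/3

2/3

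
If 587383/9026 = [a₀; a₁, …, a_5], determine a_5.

4

587383 ÷ 9026 → quotient 65, remainder 693
9026 ÷ 693 → quotient 13, remainder 17
693 ÷ 17 → quotient 40, remainder 13
17 ÷ 13 → quotient 1, remainder 4
13 ÷ 4 → quotient 3, remainder 1
4 ÷ 1 → quotient 4, remainder 0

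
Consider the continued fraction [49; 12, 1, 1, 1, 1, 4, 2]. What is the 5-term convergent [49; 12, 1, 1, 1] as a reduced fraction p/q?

1865/38

Start with 1.
1 + 1/(1/1) = 1 + 1/1 = 2/1
1 + 1/(2/1) = 1 + 1/2 = 3/2
12 + 1/(3/2) = 12 + 2/3 = 38/3
49 + 1/(38/3) = 49 + 3/38 = 1865/38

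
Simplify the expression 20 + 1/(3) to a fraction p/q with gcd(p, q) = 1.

61/3

Start with 3.
20 + 1/(3/1) = 20 + 1/3 = 61/3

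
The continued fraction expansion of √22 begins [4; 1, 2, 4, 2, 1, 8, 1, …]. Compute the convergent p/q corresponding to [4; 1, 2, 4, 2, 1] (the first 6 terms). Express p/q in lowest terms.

197/42

Build up convergents one term at a time:
a_0 = 4: 4/1
a_1 = 1: 5/1
a_2 = 2: 14/3
a_3 = 4: 61/13
a_4 = 2: 136/29
a_5 = 1: 197/42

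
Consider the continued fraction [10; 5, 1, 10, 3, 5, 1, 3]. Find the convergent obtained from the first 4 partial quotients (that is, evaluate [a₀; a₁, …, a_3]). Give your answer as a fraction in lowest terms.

Collapse the nested fraction from the inside out:
Start with 10.
1 + 1/(10/1) = 1 + 1/10 = 11/10
5 + 1/(11/10) = 5 + 10/11 = 65/11
10 + 1/(65/11) = 10 + 11/65 = 661/65

661/65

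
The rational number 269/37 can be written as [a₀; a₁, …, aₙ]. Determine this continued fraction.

[7; 3, 1, 2, 3]

⌊269/37⌋ = 7, remainder 10
⌊37/10⌋ = 3, remainder 7
⌊10/7⌋ = 1, remainder 3
⌊7/3⌋ = 2, remainder 1
⌊3/1⌋ = 3, remainder 0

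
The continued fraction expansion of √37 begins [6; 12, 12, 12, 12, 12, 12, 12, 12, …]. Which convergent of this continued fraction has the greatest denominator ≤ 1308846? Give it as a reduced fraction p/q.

1555849/255780

a_0 = 6: 6/1  (≤ bound)
a_1 = 12: 73/12  (≤ bound)
a_2 = 12: 882/145  (≤ bound)
a_3 = 12: 10657/1752  (≤ bound)
a_4 = 12: 128766/21169  (≤ bound)
a_5 = 12: 1555849/255780  (≤ bound)
a_6 = 12: 18798954/3090529  (> 1308846, stop)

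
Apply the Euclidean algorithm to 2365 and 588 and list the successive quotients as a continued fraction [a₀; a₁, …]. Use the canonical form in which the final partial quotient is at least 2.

[4; 45, 4, 3]

⌊2365/588⌋ = 4, remainder 13
⌊588/13⌋ = 45, remainder 3
⌊13/3⌋ = 4, remainder 1
⌊3/1⌋ = 3, remainder 0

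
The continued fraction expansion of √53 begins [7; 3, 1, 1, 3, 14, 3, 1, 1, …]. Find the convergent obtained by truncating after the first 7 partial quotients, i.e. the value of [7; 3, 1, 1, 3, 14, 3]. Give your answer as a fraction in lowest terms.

7979/1096

Compute successive convergents:
a_0 = 7: 7/1
a_1 = 3: 22/3
a_2 = 1: 29/4
a_3 = 1: 51/7
a_4 = 3: 182/25
a_5 = 14: 2599/357
a_6 = 3: 7979/1096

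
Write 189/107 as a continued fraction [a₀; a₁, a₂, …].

[1; 1, 3, 3, 1, 1, 3]

⌊189/107⌋ = 1, remainder 82
⌊107/82⌋ = 1, remainder 25
⌊82/25⌋ = 3, remainder 7
⌊25/7⌋ = 3, remainder 4
⌊7/4⌋ = 1, remainder 3
⌊4/3⌋ = 1, remainder 1
⌊3/1⌋ = 3, remainder 0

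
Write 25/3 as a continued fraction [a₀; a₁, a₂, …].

25 = 8·3 + 1, so a_0 = 8
3 = 3·1 + 0, so a_1 = 3

[8; 3]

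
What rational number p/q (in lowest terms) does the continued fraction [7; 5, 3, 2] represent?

266/37

a_0 = 7: 7/1
a_1 = 5: 36/5
a_2 = 3: 115/16
a_3 = 2: 266/37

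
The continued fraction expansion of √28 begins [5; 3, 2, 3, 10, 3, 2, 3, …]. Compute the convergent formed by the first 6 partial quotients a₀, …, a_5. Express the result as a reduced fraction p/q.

Collapse the nested fraction from the inside out:
Start with 3.
10 + 1/(3/1) = 10 + 1/3 = 31/3
3 + 1/(31/3) = 3 + 3/31 = 96/31
2 + 1/(96/31) = 2 + 31/96 = 223/96
3 + 1/(223/96) = 3 + 96/223 = 765/223
5 + 1/(765/223) = 5 + 223/765 = 4048/765

4048/765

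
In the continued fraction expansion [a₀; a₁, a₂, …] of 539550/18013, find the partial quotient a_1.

1

539550 = 29·18013 + 17173, so a_0 = 29
18013 = 1·17173 + 840, so a_1 = 1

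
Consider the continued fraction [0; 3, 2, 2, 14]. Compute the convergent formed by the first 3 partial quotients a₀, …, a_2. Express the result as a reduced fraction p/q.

2/7

Start with 2.
3 + 1/(2/1) = 3 + 1/2 = 7/2
0 + 1/(7/2) = 0 + 2/7 = 2/7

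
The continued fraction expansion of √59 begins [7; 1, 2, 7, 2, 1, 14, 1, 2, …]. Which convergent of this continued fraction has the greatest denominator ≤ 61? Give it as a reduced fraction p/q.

361/47

a_0 = 7: 7/1  (≤ bound)
a_1 = 1: 8/1  (≤ bound)
a_2 = 2: 23/3  (≤ bound)
a_3 = 7: 169/22  (≤ bound)
a_4 = 2: 361/47  (≤ bound)
a_5 = 1: 530/69  (> 61, stop)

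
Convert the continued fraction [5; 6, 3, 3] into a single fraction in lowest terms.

325/63

a_0 = 5: 5/1
a_1 = 6: 31/6
a_2 = 3: 98/19
a_3 = 3: 325/63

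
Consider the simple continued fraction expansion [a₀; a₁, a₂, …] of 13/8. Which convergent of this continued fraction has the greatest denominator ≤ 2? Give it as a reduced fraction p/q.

a_0 = 1: 1/1  (≤ bound)
a_1 = 1: 2/1  (≤ bound)
a_2 = 1: 3/2  (≤ bound)
a_3 = 1: 5/3  (> 2, stop)

3/2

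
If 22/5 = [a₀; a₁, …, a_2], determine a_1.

2

22 = 4·5 + 2, so a_0 = 4
5 = 2·2 + 1, so a_1 = 2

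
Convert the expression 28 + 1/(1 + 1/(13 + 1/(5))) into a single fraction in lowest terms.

2054/71

Start with 5.
13 + 1/(5/1) = 13 + 1/5 = 66/5
1 + 1/(66/5) = 1 + 5/66 = 71/66
28 + 1/(71/66) = 28 + 66/71 = 2054/71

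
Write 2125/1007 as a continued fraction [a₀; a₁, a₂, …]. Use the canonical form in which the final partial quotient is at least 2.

[2; 9, 13, 1, 7]

⌊2125/1007⌋ = 2, remainder 111
⌊1007/111⌋ = 9, remainder 8
⌊111/8⌋ = 13, remainder 7
⌊8/7⌋ = 1, remainder 1
⌊7/1⌋ = 7, remainder 0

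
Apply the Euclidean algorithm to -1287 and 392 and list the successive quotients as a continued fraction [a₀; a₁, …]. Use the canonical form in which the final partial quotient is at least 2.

[-4; 1, 2, 1, 1, 7, 2, 3]

-1287 ÷ 392 → quotient -4, remainder 281
392 ÷ 281 → quotient 1, remainder 111
281 ÷ 111 → quotient 2, remainder 59
111 ÷ 59 → quotient 1, remainder 52
59 ÷ 52 → quotient 1, remainder 7
52 ÷ 7 → quotient 7, remainder 3
7 ÷ 3 → quotient 2, remainder 1
3 ÷ 1 → quotient 3, remainder 0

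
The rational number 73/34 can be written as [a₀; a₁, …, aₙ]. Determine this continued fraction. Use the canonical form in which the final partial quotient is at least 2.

[2; 6, 1, 4]

Run the Euclidean algorithm, recording each quotient:
⌊73/34⌋ = 2, remainder 5
⌊34/5⌋ = 6, remainder 4
⌊5/4⌋ = 1, remainder 1
⌊4/1⌋ = 4, remainder 0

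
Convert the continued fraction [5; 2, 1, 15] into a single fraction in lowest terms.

Use the convergent recurrence hₖ = aₖ·hₖ₋₁ + hₖ₋₂ (and likewise for the denominators kₖ):
a_0 = 5: 5/1
a_1 = 2: 11/2
a_2 = 1: 16/3
a_3 = 15: 251/47

251/47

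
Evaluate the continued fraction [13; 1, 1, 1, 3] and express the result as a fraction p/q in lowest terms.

150/11

a_0 = 13: 13/1
a_1 = 1: 14/1
a_2 = 1: 27/2
a_3 = 1: 41/3
a_4 = 3: 150/11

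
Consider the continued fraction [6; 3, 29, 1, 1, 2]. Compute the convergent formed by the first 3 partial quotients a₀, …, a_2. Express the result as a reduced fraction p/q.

557/88

a_0 = 6: 6/1
a_1 = 3: 19/3
a_2 = 29: 557/88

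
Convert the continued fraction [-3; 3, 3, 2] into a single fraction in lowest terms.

-62/23

Compute successive convergents:
a_0 = -3: -3/1
a_1 = 3: -8/3
a_2 = 3: -27/10
a_3 = 2: -62/23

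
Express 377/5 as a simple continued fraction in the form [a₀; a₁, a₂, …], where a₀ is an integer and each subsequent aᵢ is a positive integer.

[75; 2, 2]

Run the Euclidean algorithm, recording each quotient:
377 ÷ 5 → quotient 75, remainder 2
5 ÷ 2 → quotient 2, remainder 1
2 ÷ 1 → quotient 2, remainder 0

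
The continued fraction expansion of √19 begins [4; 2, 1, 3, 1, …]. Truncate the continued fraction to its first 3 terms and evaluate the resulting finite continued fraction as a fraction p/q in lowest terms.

a_0 = 4: 4/1
a_1 = 2: 9/2
a_2 = 1: 13/3

13/3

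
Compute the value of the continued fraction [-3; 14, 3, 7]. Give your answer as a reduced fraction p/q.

-923/315

a_0 = -3: -3/1
a_1 = 14: -41/14
a_2 = 3: -126/43
a_3 = 7: -923/315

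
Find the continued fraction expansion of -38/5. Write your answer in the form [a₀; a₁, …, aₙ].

[-8; 2, 2]

-38 = -8·5 + 2, so a_0 = -8
5 = 2·2 + 1, so a_1 = 2
2 = 2·1 + 0, so a_2 = 2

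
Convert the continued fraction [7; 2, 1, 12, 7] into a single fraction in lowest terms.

Build up convergents one term at a time:
a_0 = 7: 7/1
a_1 = 2: 15/2
a_2 = 1: 22/3
a_3 = 12: 279/38
a_4 = 7: 1975/269

1975/269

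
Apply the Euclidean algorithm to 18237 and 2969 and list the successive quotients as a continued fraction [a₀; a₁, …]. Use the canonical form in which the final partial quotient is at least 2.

[6; 7, 52, 1, 7]

⌊18237/2969⌋ = 6, remainder 423
⌊2969/423⌋ = 7, remainder 8
⌊423/8⌋ = 52, remainder 7
⌊8/7⌋ = 1, remainder 1
⌊7/1⌋ = 7, remainder 0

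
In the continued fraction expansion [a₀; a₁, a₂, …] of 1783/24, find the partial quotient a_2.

Run the Euclidean algorithm, recording each quotient:
1783 = 74·24 + 7, so a_0 = 74
24 = 3·7 + 3, so a_1 = 3
7 = 2·3 + 1, so a_2 = 2

2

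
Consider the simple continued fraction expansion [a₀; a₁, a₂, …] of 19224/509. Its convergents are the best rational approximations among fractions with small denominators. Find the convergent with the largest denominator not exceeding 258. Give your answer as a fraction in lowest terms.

a_0 = 37: 37/1  (≤ bound)
a_1 = 1: 38/1  (≤ bound)
a_2 = 3: 151/4  (≤ bound)
a_3 = 3: 491/13  (≤ bound)
a_4 = 5: 2606/69  (≤ bound)
a_5 = 3: 8309/220  (≤ bound)
a_6 = 2: 19224/509  (> 258, stop)

8309/220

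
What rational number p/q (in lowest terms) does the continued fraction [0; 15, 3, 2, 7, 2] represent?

Start with 2.
7 + 1/(2/1) = 7 + 1/2 = 15/2
2 + 1/(15/2) = 2 + 2/15 = 32/15
3 + 1/(32/15) = 3 + 15/32 = 111/32
15 + 1/(111/32) = 15 + 32/111 = 1697/111
0 + 1/(1697/111) = 0 + 111/1697 = 111/1697

111/1697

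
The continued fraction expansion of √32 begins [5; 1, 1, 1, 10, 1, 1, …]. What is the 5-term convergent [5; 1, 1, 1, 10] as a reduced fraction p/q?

a_0 = 5: 5/1
a_1 = 1: 6/1
a_2 = 1: 11/2
a_3 = 1: 17/3
a_4 = 10: 181/32

181/32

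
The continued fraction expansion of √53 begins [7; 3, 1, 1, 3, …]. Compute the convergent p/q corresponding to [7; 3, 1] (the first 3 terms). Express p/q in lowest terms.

29/4

Starting at the tail and folding back:
Start with 1.
3 + 1/(1/1) = 3 + 1/1 = 4/1
7 + 1/(4/1) = 7 + 1/4 = 29/4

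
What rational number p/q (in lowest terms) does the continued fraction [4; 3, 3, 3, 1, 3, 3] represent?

2276/529

Start with 3.
3 + 1/(3/1) = 3 + 1/3 = 10/3
1 + 1/(10/3) = 1 + 3/10 = 13/10
3 + 1/(13/10) = 3 + 10/13 = 49/13
3 + 1/(49/13) = 3 + 13/49 = 160/49
3 + 1/(160/49) = 3 + 49/160 = 529/160
4 + 1/(529/160) = 4 + 160/529 = 2276/529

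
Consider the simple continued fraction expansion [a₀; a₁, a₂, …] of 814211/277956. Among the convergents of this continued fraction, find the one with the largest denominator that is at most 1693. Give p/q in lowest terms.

List convergents until the denominator exceeds the bound:
a_0 = 2: 2/1  (≤ bound)
a_1 = 1: 3/1  (≤ bound)
a_2 = 13: 41/14  (≤ bound)
a_3 = 7: 290/99  (≤ bound)
a_4 = 7: 2071/707  (≤ bound)
a_5 = 1: 2361/806  (≤ bound)
a_6 = 6: 16237/5543  (> 1693, stop)

2361/806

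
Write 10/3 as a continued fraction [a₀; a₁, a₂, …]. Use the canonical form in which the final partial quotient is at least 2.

[3; 3]

10 = 3·3 + 1, so a_0 = 3
3 = 3·1 + 0, so a_1 = 3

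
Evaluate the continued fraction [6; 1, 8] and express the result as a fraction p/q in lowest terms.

62/9

Start with 8.
1 + 1/(8/1) = 1 + 1/8 = 9/8
6 + 1/(9/8) = 6 + 8/9 = 62/9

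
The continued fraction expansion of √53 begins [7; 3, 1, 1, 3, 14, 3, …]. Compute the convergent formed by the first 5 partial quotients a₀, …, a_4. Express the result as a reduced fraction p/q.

Compute successive convergents:
a_0 = 7: 7/1
a_1 = 3: 22/3
a_2 = 1: 29/4
a_3 = 1: 51/7
a_4 = 3: 182/25

182/25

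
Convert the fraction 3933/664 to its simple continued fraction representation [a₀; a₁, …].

[5; 1, 12, 51]

3933 ÷ 664 → quotient 5, remainder 613
664 ÷ 613 → quotient 1, remainder 51
613 ÷ 51 → quotient 12, remainder 1
51 ÷ 1 → quotient 51, remainder 0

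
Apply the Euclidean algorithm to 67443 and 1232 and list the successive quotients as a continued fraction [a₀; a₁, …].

67443 = 54·1232 + 915, so a_0 = 54
1232 = 1·915 + 317, so a_1 = 1
915 = 2·317 + 281, so a_2 = 2
317 = 1·281 + 36, so a_3 = 1
281 = 7·36 + 29, so a_4 = 7
36 = 1·29 + 7, so a_5 = 1
29 = 4·7 + 1, so a_6 = 4
7 = 7·1 + 0, so a_7 = 7

[54; 1, 2, 1, 7, 1, 4, 7]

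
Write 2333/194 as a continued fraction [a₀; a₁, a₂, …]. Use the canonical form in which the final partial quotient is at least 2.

2333 = 12·194 + 5, so a_0 = 12
194 = 38·5 + 4, so a_1 = 38
5 = 1·4 + 1, so a_2 = 1
4 = 4·1 + 0, so a_3 = 4

[12; 38, 1, 4]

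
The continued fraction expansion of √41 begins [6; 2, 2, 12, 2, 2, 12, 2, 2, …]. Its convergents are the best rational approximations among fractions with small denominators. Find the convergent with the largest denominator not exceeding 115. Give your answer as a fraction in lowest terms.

397/62

List convergents until the denominator exceeds the bound:
a_0 = 6: 6/1  (≤ bound)
a_1 = 2: 13/2  (≤ bound)
a_2 = 2: 32/5  (≤ bound)
a_3 = 12: 397/62  (≤ bound)
a_4 = 2: 826/129  (> 115, stop)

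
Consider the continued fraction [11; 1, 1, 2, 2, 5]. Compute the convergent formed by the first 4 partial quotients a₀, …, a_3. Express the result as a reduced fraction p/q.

Start with 2.
1 + 1/(2/1) = 1 + 1/2 = 3/2
1 + 1/(3/2) = 1 + 2/3 = 5/3
11 + 1/(5/3) = 11 + 3/5 = 58/5

58/5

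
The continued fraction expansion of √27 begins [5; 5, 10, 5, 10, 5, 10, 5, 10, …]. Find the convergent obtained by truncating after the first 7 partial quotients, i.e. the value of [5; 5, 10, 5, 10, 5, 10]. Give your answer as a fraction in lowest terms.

Start with 10.
5 + 1/(10/1) = 5 + 1/10 = 51/10
10 + 1/(51/10) = 10 + 10/51 = 520/51
5 + 1/(520/51) = 5 + 51/520 = 2651/520
10 + 1/(2651/520) = 10 + 520/2651 = 27030/2651
5 + 1/(27030/2651) = 5 + 2651/27030 = 137801/27030
5 + 1/(137801/27030) = 5 + 27030/137801 = 716035/137801

716035/137801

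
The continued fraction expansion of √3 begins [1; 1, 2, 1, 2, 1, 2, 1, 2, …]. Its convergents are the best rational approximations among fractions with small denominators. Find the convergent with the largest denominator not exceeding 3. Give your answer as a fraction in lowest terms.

5/3

List convergents until the denominator exceeds the bound:
a_0 = 1: 1/1  (≤ bound)
a_1 = 1: 2/1  (≤ bound)
a_2 = 2: 5/3  (≤ bound)
a_3 = 1: 7/4  (> 3, stop)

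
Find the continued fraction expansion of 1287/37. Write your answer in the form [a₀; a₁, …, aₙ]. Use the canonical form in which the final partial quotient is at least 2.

⌊1287/37⌋ = 34, remainder 29
⌊37/29⌋ = 1, remainder 8
⌊29/8⌋ = 3, remainder 5
⌊8/5⌋ = 1, remainder 3
⌊5/3⌋ = 1, remainder 2
⌊3/2⌋ = 1, remainder 1
⌊2/1⌋ = 2, remainder 0

[34; 1, 3, 1, 1, 1, 2]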